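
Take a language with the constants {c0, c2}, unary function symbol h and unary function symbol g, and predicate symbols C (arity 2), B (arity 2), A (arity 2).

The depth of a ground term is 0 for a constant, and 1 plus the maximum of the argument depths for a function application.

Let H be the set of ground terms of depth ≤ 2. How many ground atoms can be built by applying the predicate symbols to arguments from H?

588

First count ground terms of depth ≤ 2.
Write N_k for the number of ground terms of depth ≤ k. A term of depth ≤ k is either a constant or a function symbol applied to arguments of depth ≤ k−1, so N_k = 2 + N_{k-1} + N_{k-1}.
N_0 = 2
N_1 = 2 + 2 + 2 = 6
N_2 = 2 + 6 + 6 = 14
So |H| = 14.
A ground atom is a predicate applied to a tuple of terms from H, so the count is the sum over predicates of |H|^arity:
  C: 14^2 = 196;  B: 14^2 = 196;  A: 14^2 = 196
Total ground atoms: 196 + 196 + 196 = 588.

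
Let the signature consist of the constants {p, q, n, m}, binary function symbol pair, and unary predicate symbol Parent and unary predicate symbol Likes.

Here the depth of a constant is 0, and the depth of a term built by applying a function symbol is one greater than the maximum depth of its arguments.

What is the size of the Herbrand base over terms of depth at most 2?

First count ground terms of depth ≤ 2.
Let N_k = |{terms of depth ≤ k}|. Then N_0 = 4 and N_k = 4 + N_{k-1}^2 for k ≥ 1 (one summand per function symbol, arity giving the exponent).
N_0 = 4
N_1 = 4 + 4^2 = 20
N_2 = 4 + 20^2 = 404
So |H| = 404.
Each predicate of arity r yields |H|^r ground atoms (one per choice of an r-tuple from H):
  Parent: 404;  Likes: 404
Total ground atoms: 404 + 404 = 808.

808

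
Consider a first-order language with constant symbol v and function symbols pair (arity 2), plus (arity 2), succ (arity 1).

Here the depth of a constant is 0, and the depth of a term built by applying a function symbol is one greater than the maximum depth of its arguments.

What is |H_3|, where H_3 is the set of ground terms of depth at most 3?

2776

Write N_k for the number of ground terms of depth ≤ k. A term of depth ≤ k is either a constant or a function symbol applied to arguments of depth ≤ k−1, so N_k = 1 + N_{k-1}^2 + N_{k-1}^2 + N_{k-1}.
N_0 = 1
N_1 = 1 + 1^2 + 1^2 + 1 = 4
N_2 = 1 + 4^2 + 4^2 + 4 = 37
N_3 = 1 + 37^2 + 37^2 + 37 = 2776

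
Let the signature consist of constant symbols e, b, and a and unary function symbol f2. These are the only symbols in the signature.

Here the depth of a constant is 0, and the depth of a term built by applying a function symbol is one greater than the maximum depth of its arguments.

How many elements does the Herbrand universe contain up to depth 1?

6

Write N_k for the number of ground terms of depth ≤ k. A term of depth ≤ k is either a constant or a function symbol applied to arguments of depth ≤ k−1, so N_k = 3 + N_{k-1}.
N_0 = 3
N_1 = 3 + 3 = 6
Explicitly: e, b, a, f2(e), f2(b), f2(a).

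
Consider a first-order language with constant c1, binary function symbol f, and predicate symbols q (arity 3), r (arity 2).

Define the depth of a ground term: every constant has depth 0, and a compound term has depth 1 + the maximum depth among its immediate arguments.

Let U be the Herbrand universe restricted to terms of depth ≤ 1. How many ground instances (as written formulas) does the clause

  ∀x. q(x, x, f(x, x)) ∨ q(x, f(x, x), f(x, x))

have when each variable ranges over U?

Ground terms of depth ≤ 1:
  If N_k denotes the number of depth-≤k ground terms, the 1 constant gives N_0 = 1, and each function symbol of arity r contributes N_{k-1}^r new terms at level k: N_k = 1 + N_{k-1}^2.
  N_0 = 1
  N_1 = 1 + 1^2 = 2
  Explicitly: c1, f(c1, c1).
So there are 2 ground terms available for substitution.
There is 1 variable to instantiate (x),  occurring in at least one literal, so different choices give different ground instances.
Number of ground instances = 2.

2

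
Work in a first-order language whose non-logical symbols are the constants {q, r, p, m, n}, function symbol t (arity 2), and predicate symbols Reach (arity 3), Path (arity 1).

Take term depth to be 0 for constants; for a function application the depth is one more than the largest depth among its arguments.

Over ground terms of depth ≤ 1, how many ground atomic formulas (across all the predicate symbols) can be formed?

First count ground terms of depth ≤ 1.
Let N_k = |{terms of depth ≤ k}|. Then N_0 = 5 and N_k = 5 + N_{k-1}^2 for k ≥ 1 (one summand per function symbol, arity giving the exponent).
N_0 = 5
N_1 = 5 + 5^2 = 30
So |H| = 30.
Each predicate of arity r yields |H|^r ground atoms (one per choice of an r-tuple from H):
  Reach: 30^3 = 27000;  Path: 30
Total ground atoms: 27000 + 30 = 27030.

27030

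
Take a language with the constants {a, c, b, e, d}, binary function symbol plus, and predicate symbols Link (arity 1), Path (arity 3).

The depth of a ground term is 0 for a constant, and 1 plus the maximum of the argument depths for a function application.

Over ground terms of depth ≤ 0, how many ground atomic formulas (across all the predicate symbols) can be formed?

130

First count ground terms of depth ≤ 0.
Count level by level. With function symbols plus/2, the terms of depth ≤ k are the 5 constants together with each function applied to depth-≤(k−1) tuples, so N_k = 5 + N_{k-1}^2.
N_0 = 5
Explicitly: a, c, b, e, d.
So |H| = 5.
Ground atoms are formed by filling each argument slot of a predicate with a term from H, so an r-ary predicate gives |H|^r atoms:
  Link: 5;  Path: 5^3 = 125
Total ground atoms: 5 + 125 = 130.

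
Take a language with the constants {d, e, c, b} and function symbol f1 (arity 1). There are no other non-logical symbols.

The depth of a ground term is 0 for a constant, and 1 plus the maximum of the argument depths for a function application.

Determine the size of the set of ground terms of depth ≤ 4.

20

If N_k denotes the number of depth-≤k ground terms, the 4 constants give N_0 = 4, and each function symbol of arity r contributes N_{k-1}^r new terms at level k: N_k = 4 + N_{k-1}.
N_0 = 4
N_1 = 4 + 4 = 8
N_2 = 4 + 8 = 12
N_3 = 4 + 12 = 16
N_4 = 4 + 16 = 20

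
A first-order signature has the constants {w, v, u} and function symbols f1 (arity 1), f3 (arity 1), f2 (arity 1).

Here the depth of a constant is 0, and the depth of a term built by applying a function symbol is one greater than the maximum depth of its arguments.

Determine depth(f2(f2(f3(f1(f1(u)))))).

depth(f1(u)) = 1 + depth(u) = 1 + 0 = 1
depth(f1(f1(u))) = 1 + depth(f1(u)) = 1 + 1 = 2
depth(f3(f1(f1(u)))) = 1 + depth(f1(f1(u))) = 1 + 2 = 3
depth(f2(f3(f1(f1(u))))) = 1 + depth(f3(f1(f1(u)))) = 1 + 3 = 4
depth(f2(f2(f3(f1(f1(u)))))) = 1 + depth(f2(f3(f1(f1(u))))) = 1 + 4 = 5

5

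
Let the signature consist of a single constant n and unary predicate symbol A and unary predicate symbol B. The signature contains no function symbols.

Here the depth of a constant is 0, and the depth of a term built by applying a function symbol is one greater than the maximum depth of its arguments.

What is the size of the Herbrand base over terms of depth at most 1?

2

First count ground terms of depth ≤ 1.
With no function symbols every ground term is a constant, so there is exactly 1 ground term at every depth bound.
N_0 = 1
N_1 = 1
So |H| = 1.
For each predicate symbol, the number of ground atoms is |H| raised to its arity; summing:
  A: 1;  B: 1
Total ground atoms: 1 + 1 = 2.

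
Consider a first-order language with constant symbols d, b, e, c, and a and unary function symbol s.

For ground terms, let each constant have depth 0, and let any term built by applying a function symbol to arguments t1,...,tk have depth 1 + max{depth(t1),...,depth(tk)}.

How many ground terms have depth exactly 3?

5

If N_k denotes the number of depth-≤k ground terms, the 5 constants give N_0 = 5, and each function symbol of arity r contributes N_{k-1}^r new terms at level k: N_k = 5 + N_{k-1}.
N_0 = 5
N_1 = 5 + 5 = 10
N_2 = 5 + 10 = 15
N_3 = 5 + 15 = 20
Terms of depth exactly 3: N_3 − N_2 = 20 − 15 = 5.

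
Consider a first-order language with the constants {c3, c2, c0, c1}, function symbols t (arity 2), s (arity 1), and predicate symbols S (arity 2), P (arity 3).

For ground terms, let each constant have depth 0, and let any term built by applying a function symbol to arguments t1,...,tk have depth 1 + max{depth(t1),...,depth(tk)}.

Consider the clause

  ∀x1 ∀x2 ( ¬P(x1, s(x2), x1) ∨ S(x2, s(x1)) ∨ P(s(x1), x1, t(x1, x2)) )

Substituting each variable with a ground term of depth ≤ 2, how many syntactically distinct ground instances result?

Ground terms of depth ≤ 2:
  Let N_k = |{terms of depth ≤ k}|. Then N_0 = 4 and N_k = 4 + N_{k-1}^2 + N_{k-1} for k ≥ 1 (one summand per function symbol, arity giving the exponent).
  N_0 = 4
  N_1 = 4 + 4^2 + 4 = 24
  N_2 = 4 + 24^2 + 24 = 604
So there are 604 ground terms available for substitution.
Each of x1, x2 ranges independently over the available ground terms, and distinct assignments produce distinct instances.
Number of ground instances = 604^2 = 364816.

364816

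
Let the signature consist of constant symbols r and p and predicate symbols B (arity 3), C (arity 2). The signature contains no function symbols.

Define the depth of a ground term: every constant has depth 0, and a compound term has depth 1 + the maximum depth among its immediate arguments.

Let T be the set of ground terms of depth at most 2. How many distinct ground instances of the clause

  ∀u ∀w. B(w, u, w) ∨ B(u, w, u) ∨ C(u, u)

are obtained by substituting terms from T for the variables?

4

Ground terms of depth ≤ 2:
  With no function symbols every ground term is a constant, so there are exactly 2 ground terms at every depth bound.
  N_0 = 2
  N_1 = 2
  N_2 = 2
So there are 2 ground terms available for substitution.
There are 2 variables to instantiate (u, w), each occurring in at least one literal, so different choices give different ground instances.
Number of ground instances = 2^2 = 4.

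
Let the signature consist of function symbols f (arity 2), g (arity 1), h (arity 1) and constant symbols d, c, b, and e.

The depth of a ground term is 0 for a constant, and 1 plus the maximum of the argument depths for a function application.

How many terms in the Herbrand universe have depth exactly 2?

816

Count level by level. With function symbols f/2, g/1, h/1, the terms of depth ≤ k are the 4 constants together with each function applied to depth-≤(k−1) tuples, so N_k = 4 + N_{k-1}^2 + N_{k-1} + N_{k-1}.
N_0 = 4
N_1 = 4 + 4^2 + 4 + 4 = 28
N_2 = 4 + 28^2 + 28 + 28 = 844
Terms of depth exactly 2: N_2 − N_1 = 844 − 28 = 816.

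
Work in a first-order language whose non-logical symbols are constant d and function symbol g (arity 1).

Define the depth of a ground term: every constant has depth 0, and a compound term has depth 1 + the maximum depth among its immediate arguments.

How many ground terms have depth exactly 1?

Count level by level. With function symbols g/1, the terms of depth ≤ k are the 1 constant together with each function applied to depth-≤(k−1) tuples, so N_k = 1 + N_{k-1}.
N_0 = 1
N_1 = 1 + 1 = 2
Terms of depth exactly 1: N_1 − N_0 = 2 − 1 = 1.

1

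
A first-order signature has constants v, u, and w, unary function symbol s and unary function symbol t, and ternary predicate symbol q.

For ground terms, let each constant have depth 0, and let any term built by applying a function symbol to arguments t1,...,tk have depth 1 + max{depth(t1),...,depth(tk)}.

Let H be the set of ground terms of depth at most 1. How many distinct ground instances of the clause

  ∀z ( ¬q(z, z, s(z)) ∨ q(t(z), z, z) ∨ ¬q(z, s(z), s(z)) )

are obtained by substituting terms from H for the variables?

Ground terms of depth ≤ 1:
  Let N_k = |{terms of depth ≤ k}|. Then N_0 = 3 and N_k = 3 + N_{k-1} + N_{k-1} for k ≥ 1 (one summand per function symbol, arity giving the exponent).
  N_0 = 3
  N_1 = 3 + 3 + 3 = 9
So there are 9 ground terms available for substitution.
There is 1 variable to instantiate (z),  occurring in at least one literal, so different choices give different ground instances.
Number of ground instances = 9.

9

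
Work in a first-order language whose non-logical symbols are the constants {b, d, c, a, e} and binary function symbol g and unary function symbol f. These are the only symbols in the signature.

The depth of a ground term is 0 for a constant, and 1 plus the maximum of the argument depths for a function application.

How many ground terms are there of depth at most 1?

Let N_k = |{terms of depth ≤ k}|. Then N_0 = 5 and N_k = 5 + N_{k-1}^2 + N_{k-1} for k ≥ 1 (one summand per function symbol, arity giving the exponent).
N_0 = 5
N_1 = 5 + 5^2 + 5 = 35

35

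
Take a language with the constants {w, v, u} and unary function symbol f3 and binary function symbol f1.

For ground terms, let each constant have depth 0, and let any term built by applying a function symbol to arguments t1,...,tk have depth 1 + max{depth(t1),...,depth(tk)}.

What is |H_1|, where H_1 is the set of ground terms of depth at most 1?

Write N_k for the number of ground terms of depth ≤ k. A term of depth ≤ k is either a constant or a function symbol applied to arguments of depth ≤ k−1, so N_k = 3 + N_{k-1} + N_{k-1}^2.
N_0 = 3
N_1 = 3 + 3 + 3^2 = 15

15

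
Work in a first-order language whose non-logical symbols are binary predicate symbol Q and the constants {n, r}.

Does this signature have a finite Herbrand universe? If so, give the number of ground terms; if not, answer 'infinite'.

2

There are no function symbols, so every ground term is one of the 2 constants.
The Herbrand universe is {n, r}, which is finite with 2 elements.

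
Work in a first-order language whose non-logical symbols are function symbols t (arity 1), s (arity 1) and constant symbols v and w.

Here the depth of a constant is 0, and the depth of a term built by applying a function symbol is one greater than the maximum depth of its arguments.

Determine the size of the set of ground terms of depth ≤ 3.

Count level by level. With function symbols t/1, s/1, the terms of depth ≤ k are the 2 constants together with each function applied to depth-≤(k−1) tuples, so N_k = 2 + N_{k-1} + N_{k-1}.
N_0 = 2
N_1 = 2 + 2 + 2 = 6
N_2 = 2 + 6 + 6 = 14
N_3 = 2 + 14 + 14 = 30

30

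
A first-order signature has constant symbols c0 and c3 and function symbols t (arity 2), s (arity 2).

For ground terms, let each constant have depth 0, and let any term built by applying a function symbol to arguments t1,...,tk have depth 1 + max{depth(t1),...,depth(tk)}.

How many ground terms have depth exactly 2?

192

Let N_k count ground terms of depth at most k. Each non-constant term of depth ≤ k is some function symbol applied to depth-≤(k−1) arguments, giving N_k = 2 + N_{k-1}^2 + N_{k-1}^2.
N_0 = 2
N_1 = 2 + 2^2 + 2^2 = 10
N_2 = 2 + 10^2 + 10^2 = 202
Terms of depth exactly 2: N_2 − N_1 = 202 − 10 = 192.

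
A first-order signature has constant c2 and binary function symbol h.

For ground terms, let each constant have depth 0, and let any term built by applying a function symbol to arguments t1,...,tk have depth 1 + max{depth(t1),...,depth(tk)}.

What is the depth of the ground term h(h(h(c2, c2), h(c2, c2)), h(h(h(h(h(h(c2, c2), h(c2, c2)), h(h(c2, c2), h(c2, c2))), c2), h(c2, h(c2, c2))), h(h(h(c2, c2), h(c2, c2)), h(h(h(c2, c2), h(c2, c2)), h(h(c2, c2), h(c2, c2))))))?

depth(h(c2, c2)) = 1 + max(0, 0) = 1
depth(h(h(c2, c2), h(c2, c2))) = 1 + max(1, 1) = 2
depth(h(h(h(c2, c2), h(c2, c2)), h(h(c2, c2), h(c2, c2)))) = 1 + max(2, 2) = 3
depth(h(h(h(h(c2, c2), h(c2, c2)), h(h(c2, c2), h(c2, c2))), c2)) = 1 + max(3, 0) = 4
depth(h(c2, h(c2, c2))) = 1 + max(0, 1) = 2
depth(h(h(h(h(h(c2, c2), h(c2, c2)), h(h(c2, c2), h(c2, c2))), c2), h(c2, h(c2, c2)))) = 1 + max(4, 2) = 5
depth(h(h(h(c2, c2), h(c2, c2)), h(h(h(c2, c2), h(c2, c2)), h(h(c2, c2), h(c2, c2))))) = 1 + max(2, 3) = 4
depth(h(h(h(h(h(h(c2, c2), h(c2, c2)), h(h(c2, c2), h(c2, c2))), c2), h(c2, h(c2, c2))), h(h(h(c2, c2), h(c2, c2)), h(h(h(c2, c2), h(c2, c2)), h(h(c2, c2), h(c2, c2)))))) = 1 + max(5, 4) = 6
depth(h(h(h(c2, c2), h(c2, c2)), h(h(h(h(h(h(c2, c2), h(c2, c2)), h(h(c2, c2), h(c2, c2))), c2), h(c2, h(c2, c2))), h(h(h(c2, c2), h(c2, c2)), h(h(h(c2, c2), h(c2, c2)), h(h(c2, c2), h(c2, c2))))))) = 1 + max(2, 6) = 7

7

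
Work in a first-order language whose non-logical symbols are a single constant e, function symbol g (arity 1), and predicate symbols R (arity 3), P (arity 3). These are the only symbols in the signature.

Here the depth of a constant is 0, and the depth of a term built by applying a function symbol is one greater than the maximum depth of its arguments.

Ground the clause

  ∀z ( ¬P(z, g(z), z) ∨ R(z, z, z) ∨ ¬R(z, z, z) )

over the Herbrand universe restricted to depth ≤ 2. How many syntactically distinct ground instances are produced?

Ground terms of depth ≤ 2:
  Count level by level. With function symbols g/1, the terms of depth ≤ k are the 1 constant together with each function applied to depth-≤(k−1) tuples, so N_k = 1 + N_{k-1}.
  N_0 = 1
  N_1 = 1 + 1 = 2
  N_2 = 1 + 2 = 3
  Explicitly: e, g(e), g(g(e)).
So there are 3 ground terms available for substitution.
The variable z ranges independently over the available ground terms, and distinct assignments produce distinct instances.
Number of ground instances = 3.

3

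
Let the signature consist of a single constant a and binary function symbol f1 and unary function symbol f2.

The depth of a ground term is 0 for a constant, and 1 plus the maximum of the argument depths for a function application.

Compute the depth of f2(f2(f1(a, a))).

depth(f1(a, a)) = 1 + max(0, 0) = 1
depth(f2(f1(a, a))) = 1 + depth(f1(a, a)) = 1 + 1 = 2
depth(f2(f2(f1(a, a)))) = 1 + depth(f2(f1(a, a))) = 1 + 2 = 3

3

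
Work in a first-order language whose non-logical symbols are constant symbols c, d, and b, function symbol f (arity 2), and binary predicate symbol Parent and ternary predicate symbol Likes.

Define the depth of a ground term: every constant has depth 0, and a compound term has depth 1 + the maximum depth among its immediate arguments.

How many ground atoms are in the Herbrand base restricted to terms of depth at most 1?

First count ground terms of depth ≤ 1.
Let N_k = |{terms of depth ≤ k}|. Then N_0 = 3 and N_k = 3 + N_{k-1}^2 for k ≥ 1 (one summand per function symbol, arity giving the exponent).
N_0 = 3
N_1 = 3 + 3^2 = 12
Explicitly: c, d, b, f(c, c), f(c, d), f(c, b), f(d, c), f(d, d), f(d, b), f(b, c), f(b, d), f(b, b).
So |H| = 12.
For each predicate symbol, the number of ground atoms is |H| raised to its arity; summing:
  Parent: 12^2 = 144;  Likes: 12^3 = 1728
Total ground atoms: 144 + 1728 = 1872.

1872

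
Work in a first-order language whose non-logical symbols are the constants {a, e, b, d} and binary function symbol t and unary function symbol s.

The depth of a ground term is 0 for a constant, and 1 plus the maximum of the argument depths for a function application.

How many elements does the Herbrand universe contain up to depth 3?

365424

If N_k denotes the number of depth-≤k ground terms, the 4 constants give N_0 = 4, and each function symbol of arity r contributes N_{k-1}^r new terms at level k: N_k = 4 + N_{k-1}^2 + N_{k-1}.
N_0 = 4
N_1 = 4 + 4^2 + 4 = 24
N_2 = 4 + 24^2 + 24 = 604
N_3 = 4 + 604^2 + 604 = 365424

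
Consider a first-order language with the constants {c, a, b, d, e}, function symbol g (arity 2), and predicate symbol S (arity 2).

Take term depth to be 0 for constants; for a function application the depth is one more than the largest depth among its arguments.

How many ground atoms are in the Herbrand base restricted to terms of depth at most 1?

900

First count ground terms of depth ≤ 1.
Write N_k for the number of ground terms of depth ≤ k. A term of depth ≤ k is either a constant or a function symbol applied to arguments of depth ≤ k−1, so N_k = 5 + N_{k-1}^2.
N_0 = 5
N_1 = 5 + 5^2 = 30
So |H| = 30.
For each predicate symbol, the number of ground atoms is |H| raised to its arity; summing:
  S: 30^2 = 900
Total ground atoms: 900.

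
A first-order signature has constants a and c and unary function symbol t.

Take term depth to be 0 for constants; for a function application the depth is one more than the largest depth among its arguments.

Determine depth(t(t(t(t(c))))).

4

depth(t(c)) = 1 + depth(c) = 1 + 0 = 1
depth(t(t(c))) = 1 + depth(t(c)) = 1 + 1 = 2
depth(t(t(t(c)))) = 1 + depth(t(t(c))) = 1 + 2 = 3
depth(t(t(t(t(c))))) = 1 + depth(t(t(t(c)))) = 1 + 3 = 4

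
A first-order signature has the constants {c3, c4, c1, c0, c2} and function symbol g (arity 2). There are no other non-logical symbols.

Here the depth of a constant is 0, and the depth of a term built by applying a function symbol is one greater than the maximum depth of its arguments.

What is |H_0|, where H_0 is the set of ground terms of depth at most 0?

5

Let N_k count ground terms of depth at most k. Each non-constant term of depth ≤ k is some function symbol applied to depth-≤(k−1) arguments, giving N_k = 5 + N_{k-1}^2.
N_0 = 5
Explicitly: c3, c4, c1, c0, c2.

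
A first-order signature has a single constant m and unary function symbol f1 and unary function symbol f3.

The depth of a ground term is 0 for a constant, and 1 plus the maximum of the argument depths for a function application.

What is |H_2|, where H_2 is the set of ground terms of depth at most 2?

7

Write N_k for the number of ground terms of depth ≤ k. A term of depth ≤ k is either a constant or a function symbol applied to arguments of depth ≤ k−1, so N_k = 1 + N_{k-1} + N_{k-1}.
N_0 = 1
N_1 = 1 + 1 + 1 = 3
N_2 = 1 + 3 + 3 = 7
Explicitly: m, f1(m), f1(f1(m)), f1(f3(m)), f3(m), f3(f1(m)), f3(f3(m)).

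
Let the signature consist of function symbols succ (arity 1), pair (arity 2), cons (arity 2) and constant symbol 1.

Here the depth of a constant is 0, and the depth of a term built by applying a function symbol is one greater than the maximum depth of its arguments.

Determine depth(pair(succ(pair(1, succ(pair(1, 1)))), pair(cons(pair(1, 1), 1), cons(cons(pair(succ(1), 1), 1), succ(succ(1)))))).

depth(pair(1, 1)) = 1 + max(0, 0) = 1
depth(succ(pair(1, 1))) = 1 + depth(pair(1, 1)) = 1 + 1 = 2
depth(pair(1, succ(pair(1, 1)))) = 1 + max(0, 2) = 3
depth(succ(pair(1, succ(pair(1, 1))))) = 1 + depth(pair(1, succ(pair(1, 1)))) = 1 + 3 = 4
depth(cons(pair(1, 1), 1)) = 1 + max(1, 0) = 2
depth(succ(1)) = 1 + depth(1) = 1 + 0 = 1
depth(pair(succ(1), 1)) = 1 + max(1, 0) = 2
depth(cons(pair(succ(1), 1), 1)) = 1 + max(2, 0) = 3
depth(succ(succ(1))) = 1 + depth(succ(1)) = 1 + 1 = 2
depth(cons(cons(pair(succ(1), 1), 1), succ(succ(1)))) = 1 + max(3, 2) = 4
depth(pair(cons(pair(1, 1), 1), cons(cons(pair(succ(1), 1), 1), succ(succ(1))))) = 1 + max(2, 4) = 5
depth(pair(succ(pair(1, succ(pair(1, 1)))), pair(cons(pair(1, 1), 1), cons(cons(pair(succ(1), 1), 1), succ(succ(1)))))) = 1 + max(4, 5) = 6

6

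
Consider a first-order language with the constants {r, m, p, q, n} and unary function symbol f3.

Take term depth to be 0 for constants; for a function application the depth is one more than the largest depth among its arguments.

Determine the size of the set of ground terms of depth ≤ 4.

25

Count level by level. With function symbols f3/1, the terms of depth ≤ k are the 5 constants together with each function applied to depth-≤(k−1) tuples, so N_k = 5 + N_{k-1}.
N_0 = 5
N_1 = 5 + 5 = 10
N_2 = 5 + 10 = 15
N_3 = 5 + 15 = 20
N_4 = 5 + 20 = 25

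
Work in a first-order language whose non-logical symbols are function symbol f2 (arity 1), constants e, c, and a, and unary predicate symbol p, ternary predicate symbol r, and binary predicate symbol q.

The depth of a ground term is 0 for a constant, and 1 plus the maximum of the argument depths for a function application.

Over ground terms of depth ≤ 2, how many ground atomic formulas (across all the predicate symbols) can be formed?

819

First count ground terms of depth ≤ 2.
Let N_k count ground terms of depth at most k. Each non-constant term of depth ≤ k is some function symbol applied to depth-≤(k−1) arguments, giving N_k = 3 + N_{k-1}.
N_0 = 3
N_1 = 3 + 3 = 6
N_2 = 3 + 6 = 9
Explicitly: e, c, a, f2(e), f2(c), f2(a), f2(f2(e)), f2(f2(c)), f2(f2(a)).
So |H| = 9.
Each predicate of arity r yields |H|^r ground atoms (one per choice of an r-tuple from H):
  p: 9;  r: 9^3 = 729;  q: 9^2 = 81
Total ground atoms: 9 + 729 + 81 = 819.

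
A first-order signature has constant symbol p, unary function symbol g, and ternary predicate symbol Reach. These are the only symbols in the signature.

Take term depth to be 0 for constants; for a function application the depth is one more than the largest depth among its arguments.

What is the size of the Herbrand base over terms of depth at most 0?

First count ground terms of depth ≤ 0.
Count level by level. With function symbols g/1, the terms of depth ≤ k are the 1 constant together with each function applied to depth-≤(k−1) tuples, so N_k = 1 + N_{k-1}.
N_0 = 1
Explicitly: p.
So |H| = 1.
Each predicate of arity r yields |H|^r ground atoms (one per choice of an r-tuple from H):
  Reach: 1^3 = 1
Total ground atoms: 1.

1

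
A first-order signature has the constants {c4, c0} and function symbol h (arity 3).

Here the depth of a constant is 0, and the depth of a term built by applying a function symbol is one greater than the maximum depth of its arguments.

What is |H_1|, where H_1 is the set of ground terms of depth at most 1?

Let N_k count ground terms of depth at most k. Each non-constant term of depth ≤ k is some function symbol applied to depth-≤(k−1) arguments, giving N_k = 2 + N_{k-1}^3.
N_0 = 2
N_1 = 2 + 2^3 = 10
Explicitly: c4, c0, h(c4, c4, c4), h(c4, c4, c0), h(c4, c0, c4), h(c4, c0, c0), h(c0, c4, c4), h(c0, c4, c0), h(c0, c0, c4), h(c0, c0, c0).

10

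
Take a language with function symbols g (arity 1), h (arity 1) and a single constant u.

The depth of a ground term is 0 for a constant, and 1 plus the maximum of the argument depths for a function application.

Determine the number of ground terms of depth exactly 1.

2

Let N_k = |{terms of depth ≤ k}|. Then N_0 = 1 and N_k = 1 + N_{k-1} + N_{k-1} for k ≥ 1 (one summand per function symbol, arity giving the exponent).
N_0 = 1
N_1 = 1 + 1 + 1 = 3
Terms of depth exactly 1: N_1 − N_0 = 3 − 1 = 2.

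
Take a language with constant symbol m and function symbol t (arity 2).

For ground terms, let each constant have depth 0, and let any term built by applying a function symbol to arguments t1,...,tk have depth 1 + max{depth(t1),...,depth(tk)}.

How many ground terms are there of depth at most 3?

If N_k denotes the number of depth-≤k ground terms, the 1 constant gives N_0 = 1, and each function symbol of arity r contributes N_{k-1}^r new terms at level k: N_k = 1 + N_{k-1}^2.
N_0 = 1
N_1 = 1 + 1^2 = 2
N_2 = 1 + 2^2 = 5
N_3 = 1 + 5^2 = 26

26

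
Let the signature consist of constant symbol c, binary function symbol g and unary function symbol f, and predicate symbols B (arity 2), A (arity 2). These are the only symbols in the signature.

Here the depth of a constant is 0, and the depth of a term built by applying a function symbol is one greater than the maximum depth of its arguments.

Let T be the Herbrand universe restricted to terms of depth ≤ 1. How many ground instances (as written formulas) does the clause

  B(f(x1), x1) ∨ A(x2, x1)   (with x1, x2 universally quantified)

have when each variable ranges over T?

Ground terms of depth ≤ 1:
  Let N_k count ground terms of depth at most k. Each non-constant term of depth ≤ k is some function symbol applied to depth-≤(k−1) arguments, giving N_k = 1 + N_{k-1}^2 + N_{k-1}.
  N_0 = 1
  N_1 = 1 + 1^2 + 1 = 3
  Explicitly: c, g(c, c), f(c).
So there are 3 ground terms available for substitution.
Each of x1, x2 ranges independently over the available ground terms, and distinct assignments produce distinct instances.
Number of ground instances = 3^2 = 9.

9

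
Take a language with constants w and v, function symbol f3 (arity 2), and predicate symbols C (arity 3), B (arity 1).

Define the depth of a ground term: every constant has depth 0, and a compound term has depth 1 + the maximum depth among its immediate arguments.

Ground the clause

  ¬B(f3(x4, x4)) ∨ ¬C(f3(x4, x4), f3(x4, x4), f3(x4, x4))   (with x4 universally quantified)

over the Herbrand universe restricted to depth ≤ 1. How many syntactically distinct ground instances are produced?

Ground terms of depth ≤ 1:
  Let N_k = |{terms of depth ≤ k}|. Then N_0 = 2 and N_k = 2 + N_{k-1}^2 for k ≥ 1 (one summand per function symbol, arity giving the exponent).
  N_0 = 2
  N_1 = 2 + 2^2 = 6
  Explicitly: w, v, f3(w, w), f3(w, v), f3(v, w), f3(v, v).
So there are 6 ground terms available for substitution.
There is 1 variable to instantiate (x4),  occurring in at least one literal, so different choices give different ground instances.
Number of ground instances = 6.

6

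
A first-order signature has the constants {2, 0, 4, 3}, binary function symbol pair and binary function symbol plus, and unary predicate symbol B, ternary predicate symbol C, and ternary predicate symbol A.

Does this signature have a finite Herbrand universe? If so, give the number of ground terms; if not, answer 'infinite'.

The signature has at least one function symbol (pair, arity 2) and at least one constant (2).
Iterating pair gives infinitely many distinct ground terms: 2, pair(2, 2), pair(pair(2, 2), pair(2, 2)), ...
So the Herbrand universe is infinite.

infinite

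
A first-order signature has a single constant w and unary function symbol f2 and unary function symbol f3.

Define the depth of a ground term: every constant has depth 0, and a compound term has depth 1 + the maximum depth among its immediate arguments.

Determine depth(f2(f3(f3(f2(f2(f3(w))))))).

6

depth(f3(w)) = 1 + depth(w) = 1 + 0 = 1
depth(f2(f3(w))) = 1 + depth(f3(w)) = 1 + 1 = 2
depth(f2(f2(f3(w)))) = 1 + depth(f2(f3(w))) = 1 + 2 = 3
depth(f3(f2(f2(f3(w))))) = 1 + depth(f2(f2(f3(w)))) = 1 + 3 = 4
depth(f3(f3(f2(f2(f3(w)))))) = 1 + depth(f3(f2(f2(f3(w))))) = 1 + 4 = 5
depth(f2(f3(f3(f2(f2(f3(w))))))) = 1 + depth(f3(f3(f2(f2(f3(w)))))) = 1 + 5 = 6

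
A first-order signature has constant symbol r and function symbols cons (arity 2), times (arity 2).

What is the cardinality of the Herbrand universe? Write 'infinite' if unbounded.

infinite

The signature has at least one function symbol (cons, arity 2) and at least one constant (r).
Iterating cons gives infinitely many distinct ground terms: r, cons(r, r), cons(cons(r, r), cons(r, r)), ...
So the Herbrand universe is infinite.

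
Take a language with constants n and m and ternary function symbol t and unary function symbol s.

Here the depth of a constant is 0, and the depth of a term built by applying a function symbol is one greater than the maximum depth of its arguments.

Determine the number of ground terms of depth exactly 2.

Write N_k for the number of ground terms of depth ≤ k. A term of depth ≤ k is either a constant or a function symbol applied to arguments of depth ≤ k−1, so N_k = 2 + N_{k-1}^3 + N_{k-1}.
N_0 = 2
N_1 = 2 + 2^3 + 2 = 12
N_2 = 2 + 12^3 + 12 = 1742
Terms of depth exactly 2: N_2 − N_1 = 1742 − 12 = 1730.

1730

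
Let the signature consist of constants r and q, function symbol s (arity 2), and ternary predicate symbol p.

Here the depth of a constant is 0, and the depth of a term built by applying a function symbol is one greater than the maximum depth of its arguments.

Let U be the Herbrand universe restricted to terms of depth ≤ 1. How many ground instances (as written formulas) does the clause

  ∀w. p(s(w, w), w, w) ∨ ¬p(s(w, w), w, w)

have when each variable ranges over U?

6

Ground terms of depth ≤ 1:
  Write N_k for the number of ground terms of depth ≤ k. A term of depth ≤ k is either a constant or a function symbol applied to arguments of depth ≤ k−1, so N_k = 2 + N_{k-1}^2.
  N_0 = 2
  N_1 = 2 + 2^2 = 6
  Explicitly: r, q, s(r, r), s(r, q), s(q, r), s(q, q).
So there are 6 ground terms available for substitution.
The clause has 1 distinct variable (w), which appears in the body. In the free term algebra distinct substitutions yield syntactically distinct ground instances.
Number of ground instances = 6.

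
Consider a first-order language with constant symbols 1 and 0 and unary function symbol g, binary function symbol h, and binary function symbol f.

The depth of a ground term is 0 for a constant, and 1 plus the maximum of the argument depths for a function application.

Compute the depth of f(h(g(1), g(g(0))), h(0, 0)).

depth(g(1)) = 1 + depth(1) = 1 + 0 = 1
depth(g(0)) = 1 + depth(0) = 1 + 0 = 1
depth(g(g(0))) = 1 + depth(g(0)) = 1 + 1 = 2
depth(h(g(1), g(g(0)))) = 1 + max(1, 2) = 3
depth(h(0, 0)) = 1 + max(0, 0) = 1
depth(f(h(g(1), g(g(0))), h(0, 0))) = 1 + max(3, 1) = 4

4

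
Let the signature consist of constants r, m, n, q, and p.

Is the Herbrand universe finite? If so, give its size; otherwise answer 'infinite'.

There are no function symbols, so every ground term is one of the 5 constants.
The Herbrand universe is {r, m, n, q, p}, which is finite with 5 elements.

5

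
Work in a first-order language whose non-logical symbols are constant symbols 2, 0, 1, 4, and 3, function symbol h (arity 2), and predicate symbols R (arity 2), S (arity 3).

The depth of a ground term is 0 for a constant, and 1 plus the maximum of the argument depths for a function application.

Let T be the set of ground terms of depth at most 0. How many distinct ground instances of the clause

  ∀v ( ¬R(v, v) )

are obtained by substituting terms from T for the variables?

5

Ground terms of depth ≤ 0:
  Let N_k count ground terms of depth at most k. Each non-constant term of depth ≤ k is some function symbol applied to depth-≤(k−1) arguments, giving N_k = 5 + N_{k-1}^2.
  N_0 = 5
So there are 5 ground terms available for substitution.
There is 1 variable to instantiate (v),  occurring in at least one literal, so different choices give different ground instances.
Number of ground instances = 5.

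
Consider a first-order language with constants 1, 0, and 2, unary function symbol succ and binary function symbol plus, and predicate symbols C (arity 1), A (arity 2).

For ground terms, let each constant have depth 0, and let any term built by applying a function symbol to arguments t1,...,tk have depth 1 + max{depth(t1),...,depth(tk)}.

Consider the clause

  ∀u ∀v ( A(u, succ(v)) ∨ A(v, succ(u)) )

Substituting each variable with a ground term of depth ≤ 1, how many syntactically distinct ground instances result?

Ground terms of depth ≤ 1:
  Write N_k for the number of ground terms of depth ≤ k. A term of depth ≤ k is either a constant or a function symbol applied to arguments of depth ≤ k−1, so N_k = 3 + N_{k-1} + N_{k-1}^2.
  N_0 = 3
  N_1 = 3 + 3 + 3^2 = 15
So there are 15 ground terms available for substitution.
The clause has 2 distinct variables (u, v), each appearing in the body. In the free term algebra distinct substitutions yield syntactically distinct ground instances.
Number of ground instances = 15^2 = 225.

225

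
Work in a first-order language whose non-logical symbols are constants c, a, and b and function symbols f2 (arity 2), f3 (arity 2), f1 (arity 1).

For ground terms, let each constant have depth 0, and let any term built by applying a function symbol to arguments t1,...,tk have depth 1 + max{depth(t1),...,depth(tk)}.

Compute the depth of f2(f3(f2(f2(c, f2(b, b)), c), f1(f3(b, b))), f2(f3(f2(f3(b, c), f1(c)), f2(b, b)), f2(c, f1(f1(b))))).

depth(f2(b, b)) = 1 + max(0, 0) = 1
depth(f2(c, f2(b, b))) = 1 + max(0, 1) = 2
depth(f2(f2(c, f2(b, b)), c)) = 1 + max(2, 0) = 3
depth(f3(b, b)) = 1 + max(0, 0) = 1
depth(f1(f3(b, b))) = 1 + depth(f3(b, b)) = 1 + 1 = 2
depth(f3(f2(f2(c, f2(b, b)), c), f1(f3(b, b)))) = 1 + max(3, 2) = 4
depth(f3(b, c)) = 1 + max(0, 0) = 1
depth(f1(c)) = 1 + depth(c) = 1 + 0 = 1
depth(f2(f3(b, c), f1(c))) = 1 + max(1, 1) = 2
depth(f3(f2(f3(b, c), f1(c)), f2(b, b))) = 1 + max(2, 1) = 3
depth(f1(b)) = 1 + depth(b) = 1 + 0 = 1
depth(f1(f1(b))) = 1 + depth(f1(b)) = 1 + 1 = 2
depth(f2(c, f1(f1(b)))) = 1 + max(0, 2) = 3
depth(f2(f3(f2(f3(b, c), f1(c)), f2(b, b)), f2(c, f1(f1(b))))) = 1 + max(3, 3) = 4
depth(f2(f3(f2(f2(c, f2(b, b)), c), f1(f3(b, b))), f2(f3(f2(f3(b, c), f1(c)), f2(b, b)), f2(c, f1(f1(b)))))) = 1 + max(4, 4) = 5

5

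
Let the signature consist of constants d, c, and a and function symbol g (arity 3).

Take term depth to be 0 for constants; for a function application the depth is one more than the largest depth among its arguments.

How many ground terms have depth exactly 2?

26973

Let N_k count ground terms of depth at most k. Each non-constant term of depth ≤ k is some function symbol applied to depth-≤(k−1) arguments, giving N_k = 3 + N_{k-1}^3.
N_0 = 3
N_1 = 3 + 3^3 = 30
N_2 = 3 + 30^3 = 27003
Terms of depth exactly 2: N_2 − N_1 = 27003 − 30 = 26973.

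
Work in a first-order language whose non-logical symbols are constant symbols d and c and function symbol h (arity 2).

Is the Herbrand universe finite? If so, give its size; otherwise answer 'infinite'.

The signature has at least one function symbol (h, arity 2) and at least one constant (d).
Iterating h gives infinitely many distinct ground terms: d, h(d, d), h(h(d, d), h(d, d)), ...
So the Herbrand universe is infinite.

infinite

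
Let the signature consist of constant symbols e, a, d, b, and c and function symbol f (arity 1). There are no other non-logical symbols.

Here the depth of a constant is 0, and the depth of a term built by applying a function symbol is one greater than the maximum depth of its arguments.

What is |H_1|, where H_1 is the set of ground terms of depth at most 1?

Write N_k for the number of ground terms of depth ≤ k. A term of depth ≤ k is either a constant or a function symbol applied to arguments of depth ≤ k−1, so N_k = 5 + N_{k-1}.
N_0 = 5
N_1 = 5 + 5 = 10
Explicitly: e, a, d, b, c, f(e), f(a), f(d), f(b), f(c).

10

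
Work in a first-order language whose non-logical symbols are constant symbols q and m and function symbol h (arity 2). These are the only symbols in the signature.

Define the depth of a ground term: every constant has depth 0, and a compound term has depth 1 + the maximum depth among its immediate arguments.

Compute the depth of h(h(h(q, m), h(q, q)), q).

depth(h(q, m)) = 1 + max(0, 0) = 1
depth(h(q, q)) = 1 + max(0, 0) = 1
depth(h(h(q, m), h(q, q))) = 1 + max(1, 1) = 2
depth(h(h(h(q, m), h(q, q)), q)) = 1 + max(2, 0) = 3

3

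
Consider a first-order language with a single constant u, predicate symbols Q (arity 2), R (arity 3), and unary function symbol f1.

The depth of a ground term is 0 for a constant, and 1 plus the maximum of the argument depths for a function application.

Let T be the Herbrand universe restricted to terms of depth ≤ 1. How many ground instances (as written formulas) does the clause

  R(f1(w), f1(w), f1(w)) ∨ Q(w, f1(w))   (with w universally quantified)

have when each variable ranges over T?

Ground terms of depth ≤ 1:
  Let N_k count ground terms of depth at most k. Each non-constant term of depth ≤ k is some function symbol applied to depth-≤(k−1) arguments, giving N_k = 1 + N_{k-1}.
  N_0 = 1
  N_1 = 1 + 1 = 2
  Explicitly: u, f1(u).
So there are 2 ground terms available for substitution.
There is 1 variable to instantiate (w),  occurring in at least one literal, so different choices give different ground instances.
Number of ground instances = 2.

2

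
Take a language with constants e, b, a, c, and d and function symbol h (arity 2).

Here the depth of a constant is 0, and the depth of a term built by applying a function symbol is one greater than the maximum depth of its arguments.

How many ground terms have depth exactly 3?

Let N_k = |{terms of depth ≤ k}|. Then N_0 = 5 and N_k = 5 + N_{k-1}^2 for k ≥ 1 (one summand per function symbol, arity giving the exponent).
N_0 = 5
N_1 = 5 + 5^2 = 30
N_2 = 5 + 30^2 = 905
N_3 = 5 + 905^2 = 819030
Terms of depth exactly 3: N_3 − N_2 = 819030 − 905 = 818125.

818125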